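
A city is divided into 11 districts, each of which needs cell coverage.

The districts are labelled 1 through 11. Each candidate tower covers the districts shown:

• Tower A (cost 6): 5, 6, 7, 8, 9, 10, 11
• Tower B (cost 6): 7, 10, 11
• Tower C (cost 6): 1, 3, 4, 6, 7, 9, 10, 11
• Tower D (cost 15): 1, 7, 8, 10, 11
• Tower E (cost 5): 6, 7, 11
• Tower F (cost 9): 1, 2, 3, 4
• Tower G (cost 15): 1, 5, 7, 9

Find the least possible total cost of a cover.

A, F together cover every district (A ∪ F = {1, 2, 3, 4, 5, 6, 7, 8, 9, 10, 11}); total cost 6 + 9 = 15.
The greedy pick C, A, F costs 21; no covering selection beats 15.

15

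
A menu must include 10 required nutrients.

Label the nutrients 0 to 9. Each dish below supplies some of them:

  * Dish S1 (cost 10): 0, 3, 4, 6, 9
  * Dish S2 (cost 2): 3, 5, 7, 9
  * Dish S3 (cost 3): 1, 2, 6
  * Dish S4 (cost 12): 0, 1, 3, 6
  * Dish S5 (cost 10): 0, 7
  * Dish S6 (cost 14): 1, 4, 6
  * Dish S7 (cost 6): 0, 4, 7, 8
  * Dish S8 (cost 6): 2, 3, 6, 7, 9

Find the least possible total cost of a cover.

S2, S3, S7 together cover every nutrient (S2 ∪ S3 ∪ S7 = {0, 1, 2, 3, 4, 5, 6, 7, 8, 9}); total cost 2 + 3 + 6 = 11.
No covering selection has total cost below 11.

11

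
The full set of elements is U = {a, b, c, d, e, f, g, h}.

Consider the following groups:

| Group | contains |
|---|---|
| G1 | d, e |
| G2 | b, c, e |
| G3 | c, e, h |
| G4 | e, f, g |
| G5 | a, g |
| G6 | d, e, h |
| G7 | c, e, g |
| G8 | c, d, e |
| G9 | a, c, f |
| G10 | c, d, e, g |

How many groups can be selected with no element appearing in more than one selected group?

G1, G9 are pairwise disjoint (G1={d,e}; G9={a,c,f}).
Every remaining group overlaps one of these, and no 3 of the listed groups are pairwise disjoint, so 2 is the maximum.

2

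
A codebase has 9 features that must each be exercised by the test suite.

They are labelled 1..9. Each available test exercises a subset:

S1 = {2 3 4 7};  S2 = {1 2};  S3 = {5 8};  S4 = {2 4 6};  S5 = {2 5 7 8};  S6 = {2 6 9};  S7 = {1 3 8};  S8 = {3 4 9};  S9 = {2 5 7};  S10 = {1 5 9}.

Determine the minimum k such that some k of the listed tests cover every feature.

Take {S1, S3, S4, S10}. Their union is {1, 2, 3, 4, 5, 6, 7, 8, 9}, which is all 9 features.
No 3 of the 10 tests cover everything (all 120 combinations miss at least one feature), so 4 is optimal.

4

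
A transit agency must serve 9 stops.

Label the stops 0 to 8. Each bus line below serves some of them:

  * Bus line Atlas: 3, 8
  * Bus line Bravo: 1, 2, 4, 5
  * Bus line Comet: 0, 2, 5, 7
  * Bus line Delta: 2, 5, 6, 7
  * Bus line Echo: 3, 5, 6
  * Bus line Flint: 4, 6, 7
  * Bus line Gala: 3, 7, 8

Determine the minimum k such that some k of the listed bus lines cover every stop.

Bravo and Comet and Flint and Gala together: Bravo ∪ Comet ∪ Flint ∪ Gala = {0, 1, 2, 3, 4, 5, 6, 7, 8} — every stop is covered.
Only Comet contains 0, so Comet is forced; the remaining 5 stops need at least 3 more bus lines (each remaining bus line adds at most 2) — so at least 4 bus lines are needed, and 4 is optimal.

4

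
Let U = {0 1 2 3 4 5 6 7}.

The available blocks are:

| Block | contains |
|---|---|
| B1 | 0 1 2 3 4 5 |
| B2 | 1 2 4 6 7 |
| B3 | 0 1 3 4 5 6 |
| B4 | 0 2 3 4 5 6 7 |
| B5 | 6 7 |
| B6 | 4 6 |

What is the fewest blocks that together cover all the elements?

2

B3 and B4 cover everything between them: the union {0, 1, 2, 3, 4, 5, 6, 7} is all of U.
No single block has all 8 elements (the largest, B4, has 7), so 2 is optimal.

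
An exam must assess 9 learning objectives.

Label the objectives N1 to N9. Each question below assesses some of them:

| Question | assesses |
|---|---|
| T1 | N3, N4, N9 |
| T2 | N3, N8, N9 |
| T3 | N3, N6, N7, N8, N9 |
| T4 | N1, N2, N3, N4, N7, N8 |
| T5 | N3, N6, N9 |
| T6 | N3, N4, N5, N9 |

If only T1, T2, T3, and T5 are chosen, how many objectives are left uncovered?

3

Union of T1, T2, T3, T5 = {N3, N4, N6, N7, N8, N9}.
Not covered: N1, N2, N5 — 3 objectives.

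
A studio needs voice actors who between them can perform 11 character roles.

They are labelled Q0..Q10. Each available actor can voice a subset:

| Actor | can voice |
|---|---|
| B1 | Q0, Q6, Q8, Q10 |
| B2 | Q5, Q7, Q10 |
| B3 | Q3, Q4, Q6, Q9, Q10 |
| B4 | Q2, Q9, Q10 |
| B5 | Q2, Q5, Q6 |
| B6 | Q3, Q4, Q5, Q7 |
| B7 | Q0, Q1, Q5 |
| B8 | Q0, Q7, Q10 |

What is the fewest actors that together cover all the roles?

Take {B1, B4, B6, B7}. Their union is {Q0, Q1, Q2, Q3, Q4, Q5, Q6, Q7, Q8, Q9, Q10}, which is all 11 roles.
No 3 of the 8 actors cover everything (all 56 combinations miss at least one role), so 4 is optimal.

4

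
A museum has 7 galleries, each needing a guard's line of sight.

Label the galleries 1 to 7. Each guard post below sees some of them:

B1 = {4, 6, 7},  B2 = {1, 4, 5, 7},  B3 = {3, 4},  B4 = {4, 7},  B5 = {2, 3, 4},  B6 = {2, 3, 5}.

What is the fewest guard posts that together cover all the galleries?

B1 and B2 and B5 together: B1 ∪ B2 ∪ B5 = {1, 2, 3, 4, 5, 6, 7} — every gallery is covered.
Only B2 contains 1, so B2 is forced; the remaining 3 galleries need at least 2 more guard posts (each remaining guard post adds at most 2) — so at least 3 guard posts are needed, and 3 is optimal.

3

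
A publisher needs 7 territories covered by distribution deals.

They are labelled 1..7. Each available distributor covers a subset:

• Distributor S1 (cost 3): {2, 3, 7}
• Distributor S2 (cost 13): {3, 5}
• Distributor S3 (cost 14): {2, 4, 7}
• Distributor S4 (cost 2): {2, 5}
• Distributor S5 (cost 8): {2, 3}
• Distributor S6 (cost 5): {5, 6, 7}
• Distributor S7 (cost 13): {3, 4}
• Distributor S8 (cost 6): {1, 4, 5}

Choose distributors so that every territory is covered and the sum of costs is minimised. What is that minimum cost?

S1, S6, S8 together cover every territory (S1 ∪ S6 ∪ S8 = {1, 2, 3, 4, 5, 6, 7}); total cost 3 + 5 + 6 = 14.
The greedy pick S1, S4, S8, S6 costs 16; no covering selection beats 14.

14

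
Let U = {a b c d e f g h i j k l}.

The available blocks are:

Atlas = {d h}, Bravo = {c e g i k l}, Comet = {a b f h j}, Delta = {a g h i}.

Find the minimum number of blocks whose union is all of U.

3

Atlas and Bravo and Comet together: Atlas ∪ Bravo ∪ Comet = {a, b, c, d, e, f, g, h, i, j, k, l} — every element is covered.
Only Comet contains b, so Comet is forced; the remaining 7 elements need at least 2 more blocks (each remaining block adds at most 6) — so at least 3 blocks are needed, and 3 is optimal.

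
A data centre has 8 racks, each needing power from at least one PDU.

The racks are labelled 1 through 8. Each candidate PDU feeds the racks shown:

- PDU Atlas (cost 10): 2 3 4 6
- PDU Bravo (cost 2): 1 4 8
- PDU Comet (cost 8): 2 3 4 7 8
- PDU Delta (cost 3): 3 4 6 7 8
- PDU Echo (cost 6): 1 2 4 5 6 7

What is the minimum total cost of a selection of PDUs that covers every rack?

Delta, Echo together cover every rack (Delta ∪ Echo = {1, 2, 3, 4, 5, 6, 7, 8}); total cost 3 + 6 = 9.
The greedy pick Delta, Bravo, Echo costs 11; no covering selection beats 9.

9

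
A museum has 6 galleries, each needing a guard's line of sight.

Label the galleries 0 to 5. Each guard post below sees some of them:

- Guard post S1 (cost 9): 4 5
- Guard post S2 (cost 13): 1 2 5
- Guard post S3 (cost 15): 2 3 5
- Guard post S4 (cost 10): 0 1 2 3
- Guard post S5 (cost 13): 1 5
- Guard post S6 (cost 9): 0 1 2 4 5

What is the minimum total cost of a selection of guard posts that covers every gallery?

S4, S6 together cover every gallery (S4 ∪ S6 = {0, 1, 2, 3, 4, 5}); total cost 10 + 9 = 19.
No covering selection has total cost below 19.

19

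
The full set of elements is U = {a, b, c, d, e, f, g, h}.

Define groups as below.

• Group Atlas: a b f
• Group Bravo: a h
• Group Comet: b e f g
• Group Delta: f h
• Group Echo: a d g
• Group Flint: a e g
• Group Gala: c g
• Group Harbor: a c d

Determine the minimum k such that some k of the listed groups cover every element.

Comet, Delta, and Harbor cover everything between them: the union {a, b, c, d, e, f, g, h} is all of U.
No 2 of the 8 groups cover everything (all 28 combinations miss at least one element), so 3 is optimal.

3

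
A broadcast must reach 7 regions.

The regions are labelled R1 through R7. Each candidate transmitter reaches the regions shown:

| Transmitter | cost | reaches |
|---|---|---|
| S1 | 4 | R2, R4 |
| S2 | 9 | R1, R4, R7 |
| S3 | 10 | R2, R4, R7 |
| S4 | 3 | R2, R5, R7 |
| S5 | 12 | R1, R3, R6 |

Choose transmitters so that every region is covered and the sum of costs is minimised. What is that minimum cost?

19

S1, S4, S5 together cover every region (S1 ∪ S4 ∪ S5 = {R1, R2, R3, R4, R5, R6, R7}); total cost 4 + 3 + 12 = 19.
No covering selection has total cost below 19.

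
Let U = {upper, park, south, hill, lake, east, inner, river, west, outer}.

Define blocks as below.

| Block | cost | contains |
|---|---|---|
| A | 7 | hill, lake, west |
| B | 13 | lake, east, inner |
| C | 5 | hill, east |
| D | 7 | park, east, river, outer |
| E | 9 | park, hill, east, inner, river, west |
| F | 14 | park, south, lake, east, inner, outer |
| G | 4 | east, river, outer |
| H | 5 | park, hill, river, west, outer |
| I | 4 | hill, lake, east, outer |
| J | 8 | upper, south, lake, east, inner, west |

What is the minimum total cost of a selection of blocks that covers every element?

H, J together cover every element (H ∪ J = {upper, park, south, hill, lake, east, inner, river, west, outer}); total cost 5 + 8 = 13.
No covering selection has total cost below 13.

13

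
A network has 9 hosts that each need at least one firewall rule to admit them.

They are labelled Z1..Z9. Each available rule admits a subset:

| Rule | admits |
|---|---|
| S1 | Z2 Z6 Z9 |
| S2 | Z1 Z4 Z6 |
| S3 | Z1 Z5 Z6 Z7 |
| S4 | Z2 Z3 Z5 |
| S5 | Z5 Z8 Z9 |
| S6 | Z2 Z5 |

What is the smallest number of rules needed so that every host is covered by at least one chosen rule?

4

S2 and S3 and S4 and S5 together: S2 ∪ S3 ∪ S4 ∪ S5 = {Z1, Z2, Z3, Z4, Z5, Z6, Z7, Z8, Z9} — every host is covered.
Only S3 contains Z7, so S3 is forced; the remaining 5 hosts need at least 3 more rules (each remaining rule adds at most 2) — so at least 4 rules are needed, and 4 is optimal.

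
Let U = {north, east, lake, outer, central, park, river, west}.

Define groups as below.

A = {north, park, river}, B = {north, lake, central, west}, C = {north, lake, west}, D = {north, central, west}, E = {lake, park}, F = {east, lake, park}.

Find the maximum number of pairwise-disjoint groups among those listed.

D, E are pairwise disjoint (D={north,central,west}; E={lake,park}).
Every remaining group overlaps one of these, and no 3 of the listed groups are pairwise disjoint, so 2 is the maximum.

2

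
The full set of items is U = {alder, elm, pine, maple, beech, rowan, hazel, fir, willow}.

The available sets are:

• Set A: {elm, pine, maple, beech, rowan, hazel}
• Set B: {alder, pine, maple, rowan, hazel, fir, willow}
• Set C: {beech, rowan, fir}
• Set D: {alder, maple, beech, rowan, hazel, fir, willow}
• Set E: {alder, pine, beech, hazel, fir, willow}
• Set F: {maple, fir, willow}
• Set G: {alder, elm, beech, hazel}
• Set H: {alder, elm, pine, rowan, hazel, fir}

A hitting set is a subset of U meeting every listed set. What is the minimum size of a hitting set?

T = {beech, fir} meets every set (each contains at least one member of T), and |T| = 2.
The sets F, G are pairwise disjoint, so any hitting set needs a separate item for each — at least 2. Hence 2 is optimal.

2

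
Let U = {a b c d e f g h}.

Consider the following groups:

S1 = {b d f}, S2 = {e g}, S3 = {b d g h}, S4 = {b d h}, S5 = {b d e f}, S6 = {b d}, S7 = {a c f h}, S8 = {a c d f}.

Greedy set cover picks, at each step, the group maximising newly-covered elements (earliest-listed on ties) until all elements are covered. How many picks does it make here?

Greedy: pick S3 (covers 4 new) → pick S7 (covers 3 new) → pick S2 (covers 1 new). Total picks: 3.

3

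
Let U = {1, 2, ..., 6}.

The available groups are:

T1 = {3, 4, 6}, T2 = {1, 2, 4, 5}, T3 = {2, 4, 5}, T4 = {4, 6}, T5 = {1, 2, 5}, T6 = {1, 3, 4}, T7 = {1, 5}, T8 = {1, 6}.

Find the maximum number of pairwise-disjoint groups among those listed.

2

T4, T5 are pairwise disjoint (T4={4,6}; T5={1,2,5}).
Every remaining group overlaps one of these, and no 3 of the listed groups are pairwise disjoint, so 2 is the maximum.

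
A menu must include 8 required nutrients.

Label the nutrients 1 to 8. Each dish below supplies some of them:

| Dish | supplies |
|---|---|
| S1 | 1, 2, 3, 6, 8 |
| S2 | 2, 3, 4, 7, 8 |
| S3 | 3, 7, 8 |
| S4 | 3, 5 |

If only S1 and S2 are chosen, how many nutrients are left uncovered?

Union of S1, S2 = {1, 2, 3, 4, 6, 7, 8}.
Not covered: 5 — 1 nutrient.

1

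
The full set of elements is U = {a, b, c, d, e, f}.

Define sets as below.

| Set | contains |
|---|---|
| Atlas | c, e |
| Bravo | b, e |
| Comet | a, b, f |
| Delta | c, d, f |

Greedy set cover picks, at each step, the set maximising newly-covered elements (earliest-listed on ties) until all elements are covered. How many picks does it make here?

3

Greedy: pick Comet (covers 3 new) → pick Atlas (covers 2 new) → pick Delta (covers 1 new). Total picks: 3.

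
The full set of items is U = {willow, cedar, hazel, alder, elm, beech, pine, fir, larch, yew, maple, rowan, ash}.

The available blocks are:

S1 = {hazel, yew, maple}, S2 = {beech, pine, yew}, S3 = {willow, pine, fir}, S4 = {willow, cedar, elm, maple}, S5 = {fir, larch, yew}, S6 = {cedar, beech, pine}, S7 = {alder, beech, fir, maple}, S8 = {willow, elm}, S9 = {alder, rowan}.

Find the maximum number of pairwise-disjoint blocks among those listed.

S1, S6, S8, S9 are pairwise disjoint (S1={hazel,yew,maple}; S6={cedar,beech,pine}; S8={willow,elm}; S9={alder,rowan}).
Every remaining block overlaps one of these, and no 5 of the listed blocks are pairwise disjoint, so 4 is the maximum.

4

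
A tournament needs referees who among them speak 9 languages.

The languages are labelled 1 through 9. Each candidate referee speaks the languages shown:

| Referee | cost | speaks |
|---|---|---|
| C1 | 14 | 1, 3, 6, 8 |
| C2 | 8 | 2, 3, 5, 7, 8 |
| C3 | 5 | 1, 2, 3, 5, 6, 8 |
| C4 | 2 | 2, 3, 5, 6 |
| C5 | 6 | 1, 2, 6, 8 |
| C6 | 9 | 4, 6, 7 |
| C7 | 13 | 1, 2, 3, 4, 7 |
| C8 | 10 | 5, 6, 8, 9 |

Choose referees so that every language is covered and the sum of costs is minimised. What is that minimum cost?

23

C7, C8 together cover every language (C7 ∪ C8 = {1, 2, 3, 4, 5, 6, 7, 8, 9}); total cost 13 + 10 = 23.
The greedy pick C4, C3, C6, C8 costs 26; no covering selection beats 23.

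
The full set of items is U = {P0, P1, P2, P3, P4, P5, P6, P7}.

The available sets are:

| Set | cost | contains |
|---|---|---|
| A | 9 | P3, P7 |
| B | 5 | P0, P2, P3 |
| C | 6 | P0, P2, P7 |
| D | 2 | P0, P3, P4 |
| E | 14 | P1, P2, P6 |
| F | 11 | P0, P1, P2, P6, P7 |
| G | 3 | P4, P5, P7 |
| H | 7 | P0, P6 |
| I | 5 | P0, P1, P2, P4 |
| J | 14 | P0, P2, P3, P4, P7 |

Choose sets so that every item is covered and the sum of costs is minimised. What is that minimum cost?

D, F, G together cover every item (D ∪ F ∪ G = {P0, P1, P2, P3, P4, P5, P6, P7}); total cost 2 + 11 + 3 = 16.
The greedy pick D, G, I, H costs 17; no covering selection beats 16.

16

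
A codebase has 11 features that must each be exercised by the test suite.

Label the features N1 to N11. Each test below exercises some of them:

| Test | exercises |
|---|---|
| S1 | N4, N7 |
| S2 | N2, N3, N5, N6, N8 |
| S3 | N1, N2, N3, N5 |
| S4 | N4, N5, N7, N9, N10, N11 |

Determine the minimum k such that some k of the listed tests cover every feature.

Take {S2, S3, S4}. Their union is {N1, N2, N3, N4, N5, N6, N7, N8, N9, N10, N11}, which is all 11 features.
Only S3 contains N1, so S3 is forced; the remaining 7 features need at least 2 more tests (each remaining test adds at most 5) — so at least 3 tests are needed, and 3 is optimal.

3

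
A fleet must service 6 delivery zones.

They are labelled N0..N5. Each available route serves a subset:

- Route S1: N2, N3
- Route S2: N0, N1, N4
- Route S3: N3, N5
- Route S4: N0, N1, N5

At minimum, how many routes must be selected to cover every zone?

S1 and S2 and S3 together: S1 ∪ S2 ∪ S3 = {N0, N1, N2, N3, N4, N5} — every zone is covered.
Only S1 contains N2, so S1 is forced; the remaining 4 zones need at least 2 more routes (each remaining route adds at most 3) — so at least 3 routes are needed, and 3 is optimal.

3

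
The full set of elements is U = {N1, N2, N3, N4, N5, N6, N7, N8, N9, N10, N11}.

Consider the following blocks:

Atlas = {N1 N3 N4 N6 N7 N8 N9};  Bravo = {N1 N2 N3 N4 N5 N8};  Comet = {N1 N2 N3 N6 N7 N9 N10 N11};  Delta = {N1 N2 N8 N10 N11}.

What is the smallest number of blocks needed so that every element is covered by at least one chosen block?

Bravo and Comet together: Bravo ∪ Comet = {N1, N2, N3, N4, N5, N6, N7, N8, N9, N10, N11} — every element is covered.
No single block has all 11 elements (the largest, Comet, has 8), so 2 is optimal.

2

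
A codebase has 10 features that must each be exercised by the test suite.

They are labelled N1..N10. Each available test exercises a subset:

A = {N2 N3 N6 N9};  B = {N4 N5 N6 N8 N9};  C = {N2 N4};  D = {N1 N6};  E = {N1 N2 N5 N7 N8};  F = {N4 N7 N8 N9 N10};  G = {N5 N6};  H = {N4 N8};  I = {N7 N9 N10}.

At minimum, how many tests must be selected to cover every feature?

Take {A, E, F}. Their union is {N1, N2, N3, N4, N5, N6, N7, N8, N9, N10}, which is all 10 features.
Only A contains N3, so A is forced; the remaining 6 features need at least 2 more tests (each remaining test adds at most 4) — so at least 3 tests are needed, and 3 is optimal.

3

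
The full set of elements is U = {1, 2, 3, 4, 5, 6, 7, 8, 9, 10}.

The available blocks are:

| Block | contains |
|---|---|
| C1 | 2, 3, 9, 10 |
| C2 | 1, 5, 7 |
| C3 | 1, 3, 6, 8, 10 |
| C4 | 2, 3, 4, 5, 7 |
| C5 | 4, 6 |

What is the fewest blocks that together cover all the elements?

3

C1, C3, and C4 cover everything between them: the union {1, 2, 3, 4, 5, 6, 7, 8, 9, 10} is all of U.
Only C3 contains 8, so C3 is forced; the remaining 5 elements need at least 2 more blocks (each remaining block adds at most 4) — so at least 3 blocks are needed, and 3 is optimal.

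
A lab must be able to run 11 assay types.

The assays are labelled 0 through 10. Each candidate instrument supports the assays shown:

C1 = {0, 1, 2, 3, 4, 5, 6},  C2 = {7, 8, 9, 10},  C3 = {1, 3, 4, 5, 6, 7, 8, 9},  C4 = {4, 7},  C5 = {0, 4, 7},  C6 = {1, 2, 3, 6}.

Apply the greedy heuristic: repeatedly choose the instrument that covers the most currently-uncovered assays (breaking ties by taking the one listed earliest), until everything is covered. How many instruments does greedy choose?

Greedy: pick C3 (covers 8 new) → pick C1 (covers 2 new) → pick C2 (covers 1 new). Total picks: 3.
(The true minimum cover uses only 2 instruments, so greedy is not optimal here.)

3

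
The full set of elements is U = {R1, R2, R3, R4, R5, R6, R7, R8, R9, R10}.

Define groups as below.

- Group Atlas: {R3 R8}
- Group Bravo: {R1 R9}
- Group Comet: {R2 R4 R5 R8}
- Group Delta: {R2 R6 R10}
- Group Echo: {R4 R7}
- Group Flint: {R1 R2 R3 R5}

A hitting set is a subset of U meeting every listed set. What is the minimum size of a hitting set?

4

H = {R1, R7, R8, R10} meets every group (each contains at least one member of H), and |H| = 4.
The groups Atlas, Bravo, Delta, Echo are pairwise disjoint, so any hitting set needs a separate element for each — at least 4. Hence 4 is optimal.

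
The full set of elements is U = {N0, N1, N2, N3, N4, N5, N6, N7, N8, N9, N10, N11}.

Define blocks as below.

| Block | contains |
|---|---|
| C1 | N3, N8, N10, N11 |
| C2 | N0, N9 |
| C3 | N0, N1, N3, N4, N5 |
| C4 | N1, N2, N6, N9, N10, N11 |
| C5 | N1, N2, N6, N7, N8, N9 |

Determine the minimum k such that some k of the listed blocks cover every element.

3

C1 and C3 and C5 together: C1 ∪ C3 ∪ C5 = {N0, N1, N2, N3, N4, N5, N6, N7, N8, N9, N10, N11} — every element is covered.
Only C3 contains N4, so C3 is forced; the remaining 7 elements need at least 2 more blocks (each remaining block adds at most 5) — so at least 3 blocks are needed, and 3 is optimal.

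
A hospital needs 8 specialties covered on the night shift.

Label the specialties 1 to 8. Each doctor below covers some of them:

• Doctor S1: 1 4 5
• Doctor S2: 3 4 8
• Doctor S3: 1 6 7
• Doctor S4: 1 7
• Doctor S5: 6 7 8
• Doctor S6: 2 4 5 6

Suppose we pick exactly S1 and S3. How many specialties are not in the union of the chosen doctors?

Union of S1, S3 = {1, 4, 5, 6, 7}.
Not covered: 2, 3, 8 — 3 specialties.

3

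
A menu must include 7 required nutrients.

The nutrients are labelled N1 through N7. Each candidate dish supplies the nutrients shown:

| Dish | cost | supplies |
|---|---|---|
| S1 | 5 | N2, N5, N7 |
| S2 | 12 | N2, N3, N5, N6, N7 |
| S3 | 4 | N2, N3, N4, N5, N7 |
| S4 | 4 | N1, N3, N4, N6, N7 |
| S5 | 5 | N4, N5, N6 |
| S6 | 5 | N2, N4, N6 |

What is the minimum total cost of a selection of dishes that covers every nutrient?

8

S3, S4 together cover every nutrient (S3 ∪ S4 = {N1, N2, N3, N4, N5, N6, N7}); total cost 4 + 4 = 8.
No covering selection has total cost below 8.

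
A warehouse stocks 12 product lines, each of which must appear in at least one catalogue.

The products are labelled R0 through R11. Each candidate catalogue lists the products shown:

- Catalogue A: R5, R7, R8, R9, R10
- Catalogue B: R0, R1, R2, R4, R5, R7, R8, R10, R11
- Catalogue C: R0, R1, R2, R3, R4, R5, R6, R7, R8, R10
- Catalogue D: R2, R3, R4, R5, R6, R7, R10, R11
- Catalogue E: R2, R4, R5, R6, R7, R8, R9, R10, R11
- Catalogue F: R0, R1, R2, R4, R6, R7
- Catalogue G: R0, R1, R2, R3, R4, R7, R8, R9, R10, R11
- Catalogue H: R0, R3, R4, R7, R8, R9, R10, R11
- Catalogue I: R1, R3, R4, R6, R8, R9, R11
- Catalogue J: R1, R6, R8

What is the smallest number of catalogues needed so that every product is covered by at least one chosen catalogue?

2

Take {B, I}. Their union is {R0, R1, R2, R3, R4, R5, R6, R7, R8, R9, R10, R11}, which is all 12 products.
No single catalogue has all 12 products (the largest, C, has 10), so 2 is optimal.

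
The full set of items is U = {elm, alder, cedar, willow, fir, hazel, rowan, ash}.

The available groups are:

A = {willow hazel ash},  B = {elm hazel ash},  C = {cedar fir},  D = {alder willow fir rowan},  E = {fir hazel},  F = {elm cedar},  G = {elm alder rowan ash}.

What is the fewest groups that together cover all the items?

3

B, C, and D cover everything between them: the union {elm, alder, cedar, willow, fir, hazel, rowan, ash} is all of U.
No 2 of the 7 groups cover everything (all 21 combinations miss at least one item), so 3 is optimal.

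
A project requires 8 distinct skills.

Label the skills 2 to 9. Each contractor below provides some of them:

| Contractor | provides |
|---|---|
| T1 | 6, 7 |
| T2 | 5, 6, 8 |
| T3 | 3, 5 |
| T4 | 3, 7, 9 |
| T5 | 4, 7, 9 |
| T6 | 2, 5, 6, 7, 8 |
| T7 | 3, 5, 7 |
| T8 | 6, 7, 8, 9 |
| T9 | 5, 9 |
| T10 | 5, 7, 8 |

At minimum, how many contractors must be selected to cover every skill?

3

Take {T5, T6, T7}. Their union is {2, 3, 4, 5, 6, 7, 8, 9}, which is all 8 skills.
Only T6 contains 2, so T6 is forced; the remaining 3 skills need at least 2 more contractors (each remaining contractor adds at most 2) — so at least 3 contractors are needed, and 3 is optimal.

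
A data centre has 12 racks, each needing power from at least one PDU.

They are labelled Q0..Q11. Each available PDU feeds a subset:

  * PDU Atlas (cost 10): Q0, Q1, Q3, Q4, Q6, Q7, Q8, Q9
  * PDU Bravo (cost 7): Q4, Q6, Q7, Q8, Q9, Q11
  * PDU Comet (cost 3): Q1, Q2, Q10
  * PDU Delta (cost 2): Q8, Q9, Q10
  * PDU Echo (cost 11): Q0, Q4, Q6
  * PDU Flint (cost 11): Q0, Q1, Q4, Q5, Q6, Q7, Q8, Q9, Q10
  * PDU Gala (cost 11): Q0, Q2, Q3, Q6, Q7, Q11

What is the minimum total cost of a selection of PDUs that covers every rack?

Flint, Gala together cover every rack (Flint ∪ Gala = {Q0, Q1, Q2, Q3, Q4, Q5, Q6, Q7, Q8, Q9, Q10, Q11}); total cost 11 + 11 = 22.
The greedy pick Delta, Comet, Bravo, Atlas, Flint costs 33; no covering selection beats 22.

22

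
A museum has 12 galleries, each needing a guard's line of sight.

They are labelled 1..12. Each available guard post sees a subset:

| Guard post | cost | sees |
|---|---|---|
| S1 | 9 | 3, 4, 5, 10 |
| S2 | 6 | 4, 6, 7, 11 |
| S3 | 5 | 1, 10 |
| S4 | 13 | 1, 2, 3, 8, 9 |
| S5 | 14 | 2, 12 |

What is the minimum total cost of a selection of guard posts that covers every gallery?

S1, S2, S4, S5 together cover every gallery (S1 ∪ S2 ∪ S4 ∪ S5 = {1, 2, 3, 4, 5, 6, 7, 8, 9, 10, 11, 12}); total cost 9 + 6 + 13 + 14 = 42.
The greedy pick S2, S3, S4, S1, S5 costs 47; no covering selection beats 42.

42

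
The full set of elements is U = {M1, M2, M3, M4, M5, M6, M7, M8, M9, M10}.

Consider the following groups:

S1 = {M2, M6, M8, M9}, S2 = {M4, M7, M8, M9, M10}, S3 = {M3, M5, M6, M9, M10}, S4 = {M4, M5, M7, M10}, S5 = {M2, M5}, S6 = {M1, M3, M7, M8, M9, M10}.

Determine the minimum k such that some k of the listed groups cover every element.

Take {S1, S4, S6}. Their union is {M1, M2, M3, M4, M5, M6, M7, M8, M9, M10}, which is all 10 elements.
Only S6 contains M1, so S6 is forced; the remaining 4 elements need at least 2 more groups (each remaining group adds at most 2) — so at least 3 groups are needed, and 3 is optimal.

3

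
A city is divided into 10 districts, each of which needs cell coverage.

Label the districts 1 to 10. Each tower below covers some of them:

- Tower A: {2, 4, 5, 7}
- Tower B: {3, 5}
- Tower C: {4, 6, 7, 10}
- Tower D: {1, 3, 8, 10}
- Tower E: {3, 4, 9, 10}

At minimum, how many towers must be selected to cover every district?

4

A and C and D and E together: A ∪ C ∪ D ∪ E = {1, 2, 3, 4, 5, 6, 7, 8, 9, 10} — every district is covered.
No 3 of the 5 towers cover everything (all 10 combinations miss at least one district), so 4 is optimal.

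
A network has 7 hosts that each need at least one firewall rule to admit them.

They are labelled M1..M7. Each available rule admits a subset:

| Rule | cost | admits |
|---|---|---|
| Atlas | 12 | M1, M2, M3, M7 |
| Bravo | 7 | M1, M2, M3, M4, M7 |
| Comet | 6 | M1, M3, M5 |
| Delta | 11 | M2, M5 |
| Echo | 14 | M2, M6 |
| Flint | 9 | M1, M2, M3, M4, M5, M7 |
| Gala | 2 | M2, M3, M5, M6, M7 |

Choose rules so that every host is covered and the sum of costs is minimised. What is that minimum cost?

9

Bravo, Gala together cover every host (Bravo ∪ Gala = {M1, M2, M3, M4, M5, M6, M7}); total cost 7 + 2 = 9.
No covering selection has total cost below 9.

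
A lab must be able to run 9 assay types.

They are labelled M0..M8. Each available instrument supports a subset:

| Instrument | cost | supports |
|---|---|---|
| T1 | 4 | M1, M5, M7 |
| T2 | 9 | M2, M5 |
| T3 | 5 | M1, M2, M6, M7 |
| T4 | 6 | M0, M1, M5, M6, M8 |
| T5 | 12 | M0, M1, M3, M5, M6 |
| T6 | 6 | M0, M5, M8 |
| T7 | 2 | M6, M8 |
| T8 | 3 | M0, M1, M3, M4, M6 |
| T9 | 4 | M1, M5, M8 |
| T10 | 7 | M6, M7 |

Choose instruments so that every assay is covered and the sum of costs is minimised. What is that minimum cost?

T3, T8, T9 together cover every assay (T3 ∪ T8 ∪ T9 = {M0, M1, M2, M3, M4, M5, M6, M7, M8}); total cost 5 + 3 + 4 = 12.
The greedy pick T8, T1, T7, T3 costs 14; no covering selection beats 12.

12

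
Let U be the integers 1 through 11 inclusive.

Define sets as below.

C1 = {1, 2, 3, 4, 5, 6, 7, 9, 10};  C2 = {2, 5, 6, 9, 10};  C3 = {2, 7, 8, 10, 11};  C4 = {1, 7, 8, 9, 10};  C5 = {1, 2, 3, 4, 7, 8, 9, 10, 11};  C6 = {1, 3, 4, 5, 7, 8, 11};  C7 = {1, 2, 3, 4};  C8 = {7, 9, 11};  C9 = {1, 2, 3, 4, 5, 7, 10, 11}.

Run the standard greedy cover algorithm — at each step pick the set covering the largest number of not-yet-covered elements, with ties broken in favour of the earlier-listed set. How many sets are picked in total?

2

Greedy: pick C1 (covers 9 new) → pick C3 (covers 2 new). Total picks: 2.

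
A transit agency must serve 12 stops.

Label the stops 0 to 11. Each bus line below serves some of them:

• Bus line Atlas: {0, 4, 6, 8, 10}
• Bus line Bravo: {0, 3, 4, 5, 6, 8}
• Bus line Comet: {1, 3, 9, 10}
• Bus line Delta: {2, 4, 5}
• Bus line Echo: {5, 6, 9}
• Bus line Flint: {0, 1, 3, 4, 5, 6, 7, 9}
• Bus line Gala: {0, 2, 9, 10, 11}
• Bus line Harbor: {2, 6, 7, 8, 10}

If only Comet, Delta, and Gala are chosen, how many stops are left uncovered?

3

Union of Comet, Delta, Gala = {0, 1, 2, 3, 4, 5, 9, 10, 11}.
Not covered: 6, 7, 8 — 3 stops.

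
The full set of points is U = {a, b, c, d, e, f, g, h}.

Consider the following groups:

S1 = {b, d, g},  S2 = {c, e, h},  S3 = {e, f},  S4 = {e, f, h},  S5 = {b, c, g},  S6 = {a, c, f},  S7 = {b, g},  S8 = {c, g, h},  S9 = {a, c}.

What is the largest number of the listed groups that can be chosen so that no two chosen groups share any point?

S3, S7, S9 are pairwise disjoint (S3={e,f}; S7={b,g}; S9={a,c}).
Every remaining group overlaps one of these, and no 4 of the listed groups are pairwise disjoint, so 3 is the maximum.

3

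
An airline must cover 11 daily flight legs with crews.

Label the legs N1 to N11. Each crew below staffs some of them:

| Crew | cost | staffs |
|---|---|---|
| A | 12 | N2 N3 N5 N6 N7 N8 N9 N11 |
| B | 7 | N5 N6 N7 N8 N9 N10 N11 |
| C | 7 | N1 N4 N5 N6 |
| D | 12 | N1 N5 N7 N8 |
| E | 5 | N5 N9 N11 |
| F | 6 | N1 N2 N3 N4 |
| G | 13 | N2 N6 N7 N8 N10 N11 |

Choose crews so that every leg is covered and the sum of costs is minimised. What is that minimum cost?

13

B, F together cover every leg (B ∪ F = {N1, N2, N3, N4, N5, N6, N7, N8, N9, N10, N11}); total cost 7 + 6 = 13.
No covering selection has total cost below 13.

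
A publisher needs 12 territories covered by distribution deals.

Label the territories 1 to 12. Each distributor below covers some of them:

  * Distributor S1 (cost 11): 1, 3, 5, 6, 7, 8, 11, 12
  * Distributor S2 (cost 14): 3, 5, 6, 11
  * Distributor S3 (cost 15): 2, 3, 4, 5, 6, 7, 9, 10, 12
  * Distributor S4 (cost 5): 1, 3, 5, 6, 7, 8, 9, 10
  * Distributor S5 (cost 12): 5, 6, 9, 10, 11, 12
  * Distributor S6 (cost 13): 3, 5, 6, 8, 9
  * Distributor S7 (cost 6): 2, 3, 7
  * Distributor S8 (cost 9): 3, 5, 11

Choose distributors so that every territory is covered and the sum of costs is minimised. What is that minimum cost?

S1, S3 together cover every territory (S1 ∪ S3 = {1, 2, 3, 4, 5, 6, 7, 8, 9, 10, 11, 12}); total cost 11 + 15 = 26.
The greedy pick S4, S3, S8 costs 29; no covering selection beats 26.

26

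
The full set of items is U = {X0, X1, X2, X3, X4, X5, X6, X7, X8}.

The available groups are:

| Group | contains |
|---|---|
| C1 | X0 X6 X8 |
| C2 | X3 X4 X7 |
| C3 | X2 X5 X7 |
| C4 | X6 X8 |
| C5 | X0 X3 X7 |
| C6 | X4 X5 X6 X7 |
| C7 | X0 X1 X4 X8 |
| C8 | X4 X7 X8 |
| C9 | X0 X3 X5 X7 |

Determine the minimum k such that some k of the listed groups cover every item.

4

C1, C3, C7, and C9 cover everything between them: the union {X0, X1, X2, X3, X4, X5, X6, X7, X8} is all of U.
No 3 of the 9 groups cover everything (all 84 combinations miss at least one item), so 4 is optimal.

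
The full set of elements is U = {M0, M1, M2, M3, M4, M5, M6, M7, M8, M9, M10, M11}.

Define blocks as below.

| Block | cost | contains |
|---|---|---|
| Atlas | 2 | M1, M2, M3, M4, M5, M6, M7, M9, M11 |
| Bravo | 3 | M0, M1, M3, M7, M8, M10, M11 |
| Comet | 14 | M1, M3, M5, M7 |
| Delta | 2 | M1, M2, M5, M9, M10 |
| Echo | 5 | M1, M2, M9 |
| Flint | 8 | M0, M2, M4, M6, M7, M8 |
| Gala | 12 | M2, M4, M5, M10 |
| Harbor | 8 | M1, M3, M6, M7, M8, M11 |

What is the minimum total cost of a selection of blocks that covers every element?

Atlas, Bravo together cover every element (Atlas ∪ Bravo = {M0, M1, M2, M3, M4, M5, M6, M7, M8, M9, M10, M11}); total cost 2 + 3 = 5.
No covering selection has total cost below 5.

5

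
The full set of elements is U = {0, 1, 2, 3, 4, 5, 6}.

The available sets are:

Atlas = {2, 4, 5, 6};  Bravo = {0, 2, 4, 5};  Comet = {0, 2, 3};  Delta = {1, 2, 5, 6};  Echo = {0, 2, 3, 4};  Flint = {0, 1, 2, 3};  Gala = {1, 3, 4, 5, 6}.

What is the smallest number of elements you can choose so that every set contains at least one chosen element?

Take H = {1, 2}. Each listed set contains at least one of these, so H is a hitting set of size 2.
No single element lies in every set, so at least 2 are needed and 2 is optimal.

2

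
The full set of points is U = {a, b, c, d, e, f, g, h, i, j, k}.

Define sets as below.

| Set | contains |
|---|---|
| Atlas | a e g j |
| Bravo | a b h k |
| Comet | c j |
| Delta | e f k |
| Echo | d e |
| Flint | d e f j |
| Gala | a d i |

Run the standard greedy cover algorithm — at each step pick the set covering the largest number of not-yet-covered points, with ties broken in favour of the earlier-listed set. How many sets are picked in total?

Greedy: pick Atlas (covers 4 new) → pick Bravo (covers 3 new) → pick Flint (covers 2 new) → pick Comet (covers 1 new) → pick Gala (covers 1 new). Total picks: 5.

5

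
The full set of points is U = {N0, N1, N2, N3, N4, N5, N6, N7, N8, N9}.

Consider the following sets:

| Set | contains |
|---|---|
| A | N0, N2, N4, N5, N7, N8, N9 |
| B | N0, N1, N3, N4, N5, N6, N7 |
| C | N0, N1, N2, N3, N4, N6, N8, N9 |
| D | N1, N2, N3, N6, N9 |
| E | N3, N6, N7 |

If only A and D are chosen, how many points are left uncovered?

0

Union of A, D = {N0, N1, N2, N3, N4, N5, N6, N7, N8, N9} — that's every point, so 0 are uncovered.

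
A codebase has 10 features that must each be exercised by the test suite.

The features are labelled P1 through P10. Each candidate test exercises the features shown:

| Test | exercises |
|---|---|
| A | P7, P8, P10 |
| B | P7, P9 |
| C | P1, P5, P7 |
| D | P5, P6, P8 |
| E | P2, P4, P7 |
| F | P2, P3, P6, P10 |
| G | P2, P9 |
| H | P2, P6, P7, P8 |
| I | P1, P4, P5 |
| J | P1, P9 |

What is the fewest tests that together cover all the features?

4

A and F and G and I together: A ∪ F ∪ G ∪ I = {P1, P2, P3, P4, P5, P6, P7, P8, P9, P10} — every feature is covered.
No 3 of the 10 tests cover everything (all 120 combinations miss at least one feature), so 4 is optimal.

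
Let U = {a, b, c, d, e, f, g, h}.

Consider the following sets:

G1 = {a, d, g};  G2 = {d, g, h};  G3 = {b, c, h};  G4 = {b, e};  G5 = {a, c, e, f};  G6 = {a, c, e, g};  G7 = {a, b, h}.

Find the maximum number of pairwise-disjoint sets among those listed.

G1, G3 are pairwise disjoint (G1={a,d,g}; G3={b,c,h}).
Every remaining set overlaps one of these, and no 3 of the listed sets are pairwise disjoint, so 2 is the maximum.

2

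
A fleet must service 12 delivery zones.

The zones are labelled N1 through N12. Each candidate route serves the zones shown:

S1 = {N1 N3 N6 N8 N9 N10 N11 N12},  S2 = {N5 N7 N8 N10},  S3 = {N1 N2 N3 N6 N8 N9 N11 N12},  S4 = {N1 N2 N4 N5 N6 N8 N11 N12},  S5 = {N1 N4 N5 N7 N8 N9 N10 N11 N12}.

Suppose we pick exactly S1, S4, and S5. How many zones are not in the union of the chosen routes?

Union of S1, S4, S5 = {N1, N2, N3, N4, N5, N6, N7, N8, N9, N10, N11, N12} — that's every zone, so 0 are uncovered.

0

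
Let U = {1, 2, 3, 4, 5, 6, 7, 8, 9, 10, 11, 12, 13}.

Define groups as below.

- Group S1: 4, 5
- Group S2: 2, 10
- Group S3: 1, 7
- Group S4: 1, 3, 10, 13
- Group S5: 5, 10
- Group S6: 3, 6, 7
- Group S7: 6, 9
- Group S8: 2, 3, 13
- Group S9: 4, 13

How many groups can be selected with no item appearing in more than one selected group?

S3, S5, S7, S9 are pairwise disjoint (S3={1,7}; S5={5,10}; S7={6,9}; S9={4,13}).
Every remaining group overlaps one of these, and no 5 of the listed groups are pairwise disjoint, so 4 is the maximum.

4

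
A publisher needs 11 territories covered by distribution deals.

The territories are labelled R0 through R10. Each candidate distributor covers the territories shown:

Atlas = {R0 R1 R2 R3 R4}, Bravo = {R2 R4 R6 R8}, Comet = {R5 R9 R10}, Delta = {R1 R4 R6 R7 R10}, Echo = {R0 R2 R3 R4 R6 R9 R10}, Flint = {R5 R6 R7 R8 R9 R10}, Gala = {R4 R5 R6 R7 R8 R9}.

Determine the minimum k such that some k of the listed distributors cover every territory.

2

Atlas and Flint together: Atlas ∪ Flint = {R0, R1, R2, R3, R4, R5, R6, R7, R8, R9, R10} — every territory is covered.
No single distributor has all 11 territories (the largest, Echo, has 7), so 2 is optimal.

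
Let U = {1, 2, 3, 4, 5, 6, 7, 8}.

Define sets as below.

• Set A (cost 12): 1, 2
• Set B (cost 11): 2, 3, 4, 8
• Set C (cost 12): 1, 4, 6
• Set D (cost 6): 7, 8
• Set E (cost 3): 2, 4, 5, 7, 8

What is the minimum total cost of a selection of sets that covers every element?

26

B, C, E together cover every element (B ∪ C ∪ E = {1, 2, 3, 4, 5, 6, 7, 8}); total cost 11 + 12 + 3 = 26.
No covering selection has total cost below 26.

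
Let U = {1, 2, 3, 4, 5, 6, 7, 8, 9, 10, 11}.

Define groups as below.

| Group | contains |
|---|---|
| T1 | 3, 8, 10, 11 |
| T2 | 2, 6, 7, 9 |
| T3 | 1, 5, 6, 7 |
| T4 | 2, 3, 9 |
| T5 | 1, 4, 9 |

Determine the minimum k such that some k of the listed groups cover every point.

4

T1 and T3 and T4 and T5 together: T1 ∪ T3 ∪ T4 ∪ T5 = {1, 2, 3, 4, 5, 6, 7, 8, 9, 10, 11} — every point is covered.
No 3 of the 5 groups cover everything (all 10 combinations miss at least one point), so 4 is optimal.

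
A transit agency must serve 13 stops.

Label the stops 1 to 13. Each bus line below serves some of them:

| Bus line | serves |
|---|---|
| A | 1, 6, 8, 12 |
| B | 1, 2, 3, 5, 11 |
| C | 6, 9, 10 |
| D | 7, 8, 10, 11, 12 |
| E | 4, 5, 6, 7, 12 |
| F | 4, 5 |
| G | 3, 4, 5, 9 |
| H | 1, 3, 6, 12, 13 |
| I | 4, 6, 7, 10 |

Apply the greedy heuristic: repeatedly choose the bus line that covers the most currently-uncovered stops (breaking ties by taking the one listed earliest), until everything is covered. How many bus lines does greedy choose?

Greedy: pick B (covers 5 new) → pick D (covers 4 new) → pick C (covers 2 new) → pick E (covers 1 new) → pick H (covers 1 new). Total picks: 5.
(The true minimum cover uses only 4 bus lines, so greedy is not optimal here.)

5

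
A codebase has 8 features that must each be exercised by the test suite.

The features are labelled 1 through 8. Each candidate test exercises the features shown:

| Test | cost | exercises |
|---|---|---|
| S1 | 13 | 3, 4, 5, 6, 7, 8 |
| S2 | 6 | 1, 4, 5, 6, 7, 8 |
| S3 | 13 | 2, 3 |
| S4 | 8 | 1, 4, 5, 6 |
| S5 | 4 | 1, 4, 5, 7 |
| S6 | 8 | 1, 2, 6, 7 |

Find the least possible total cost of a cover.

19

S2, S3 together cover every feature (S2 ∪ S3 = {1, 2, 3, 4, 5, 6, 7, 8}); total cost 6 + 13 = 19.
No covering selection has total cost below 19.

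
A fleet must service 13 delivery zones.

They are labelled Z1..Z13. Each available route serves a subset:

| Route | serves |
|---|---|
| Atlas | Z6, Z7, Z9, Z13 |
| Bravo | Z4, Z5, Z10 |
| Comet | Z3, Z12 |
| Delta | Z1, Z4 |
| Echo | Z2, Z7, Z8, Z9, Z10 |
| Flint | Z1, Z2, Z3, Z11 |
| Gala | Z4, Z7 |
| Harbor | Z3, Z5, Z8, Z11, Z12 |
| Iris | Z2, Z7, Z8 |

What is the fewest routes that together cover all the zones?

Atlas and Bravo and Flint and Harbor together: Atlas ∪ Bravo ∪ Flint ∪ Harbor = {Z1, Z2, Z3, Z4, Z5, Z6, Z7, Z8, Z9, Z10, Z11, Z12, Z13} — every zone is covered.
No 3 of the 9 routes cover everything (all 84 combinations miss at least one zone), so 4 is optimal.

4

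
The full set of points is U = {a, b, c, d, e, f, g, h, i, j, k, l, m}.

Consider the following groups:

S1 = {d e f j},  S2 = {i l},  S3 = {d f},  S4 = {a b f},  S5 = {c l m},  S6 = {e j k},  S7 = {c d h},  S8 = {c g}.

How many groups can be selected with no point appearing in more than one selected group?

4

S2, S3, S6, S8 are pairwise disjoint (S2={i,l}; S3={d,f}; S6={e,j,k}; S8={c,g}).
Every remaining group overlaps one of these, and no 5 of the listed groups are pairwise disjoint, so 4 is the maximum.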